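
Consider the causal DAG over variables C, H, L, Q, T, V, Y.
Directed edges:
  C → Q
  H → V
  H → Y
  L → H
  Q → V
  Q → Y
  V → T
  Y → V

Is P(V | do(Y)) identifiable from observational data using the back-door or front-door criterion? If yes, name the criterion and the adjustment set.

desc(Y)\{Y}={T,V}; candidates ⊆ {C,H,L,Q}.
size 0: {}; under {} Y still reaches {C,H,L,Q,T,V} ∋ V.
size 1: {C}, {H}, {L} …(+1); under {C} Y still reaches {H,L,Q,T,V} ∋ V.
{H,Q}: Y⊥V given {H,Q} in G with Y→· removed — back-door holds.
P(V|do(Y)) = Σ_{H,Q} P(V|Y,H,Q)·P(H,Q).

P(V|do(Y)): backdoor, adjust for {H, Q}.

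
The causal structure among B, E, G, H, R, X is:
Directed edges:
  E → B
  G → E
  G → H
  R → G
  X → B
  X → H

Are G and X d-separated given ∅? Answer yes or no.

Yes — G ⊥ X | ∅.

Bayes-Ball from G | ∅ reaches {B,E,H,R}.
X ∉ reach(G|∅) ⇒ G ⊥ X | ∅.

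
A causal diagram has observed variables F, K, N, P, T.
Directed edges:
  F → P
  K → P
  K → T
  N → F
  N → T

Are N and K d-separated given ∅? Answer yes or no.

Bayes-Ball from N | ∅ reaches {F,P,T}.
K ∉ reach(N|∅) ⇒ N ⊥ K | ∅.

Yes — N ⊥ K | ∅.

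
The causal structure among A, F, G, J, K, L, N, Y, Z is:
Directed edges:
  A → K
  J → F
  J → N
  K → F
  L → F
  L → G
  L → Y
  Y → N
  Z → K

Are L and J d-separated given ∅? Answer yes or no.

Yes — L ⊥ J | ∅.

Bayes-Ball from L | ∅ reaches {F,G,N,Y}.
J ∉ reach(L|∅) ⇒ L ⊥ J | ∅.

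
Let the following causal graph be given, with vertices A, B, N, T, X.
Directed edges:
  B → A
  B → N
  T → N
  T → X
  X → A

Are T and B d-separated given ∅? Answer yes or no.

Bayes-Ball from T | ∅ reaches {A,N,X}.
B ∉ reach(T|∅) ⇒ T ⊥ B | ∅.

Yes — T ⊥ B | ∅.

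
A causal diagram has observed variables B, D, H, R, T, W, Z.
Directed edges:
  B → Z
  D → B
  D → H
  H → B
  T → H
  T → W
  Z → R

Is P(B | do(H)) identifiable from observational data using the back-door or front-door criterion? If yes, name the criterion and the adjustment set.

desc(H)\{H}={B,R,Z}; candidates ⊆ {D,T,W}.
size 0: {}; under {} H still reaches {B,D,R,T,W,Z} ∋ B.
{D}: H⊥B given {D} in G with H→· removed — back-door holds.
P(B|do(H)) = Σ_{D} P(B|H,D)·P(D).

P(B|do(H)): backdoor, adjust for {D}.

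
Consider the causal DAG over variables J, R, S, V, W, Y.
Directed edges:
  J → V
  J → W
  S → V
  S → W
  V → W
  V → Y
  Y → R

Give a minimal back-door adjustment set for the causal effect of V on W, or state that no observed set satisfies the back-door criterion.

desc(V)\{V}={R,W,Y}; candidates ⊆ {J,S}.
size 0: {}; under {} V still reaches {J,S,W} ∋ W.
size 1: {J}, {S}; under {J} V still reaches {S,W} ∋ W.
{J,S}: V⊥W given {J,S} in G with V→· removed — back-door holds.

V→W: minimal back-door set {J, S}.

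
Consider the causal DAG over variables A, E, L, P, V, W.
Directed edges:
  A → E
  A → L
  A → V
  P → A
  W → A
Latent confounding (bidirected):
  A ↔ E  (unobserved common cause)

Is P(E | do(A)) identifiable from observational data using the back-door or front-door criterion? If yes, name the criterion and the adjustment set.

P(E|do(A)): not identifiable (no BD/FD set).

desc(A)\{A}={E,L,V}; candidates ⊆ {P,W}.
A↔E: latent back-door arc(s) into A.
size 0: {}; under {} A still reaches {E,P,W} ∋ E.
size 1: {P}, {W}; under {P} A still reaches {E,W} ∋ E.
size 2: {P,W}; under {P,W} A still reaches {E} ∋ E.
A↔E cannot be blocked by any observed set — no back-door set.
No mediator lies on a directed A→…→E path.
Neither criterion identifies P(E|do(A)) in this graph.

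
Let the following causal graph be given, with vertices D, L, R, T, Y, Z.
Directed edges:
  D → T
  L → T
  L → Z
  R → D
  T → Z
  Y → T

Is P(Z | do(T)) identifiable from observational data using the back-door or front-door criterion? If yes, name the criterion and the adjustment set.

desc(T)\{T}={Z}; candidates ⊆ {D,L,R,Y}.
size 0: {}; under {} T still reaches {D,L,R,Y,Z} ∋ Z.
{L}: T⊥Z given {L} in G with T→· removed — back-door holds.
P(Z|do(T)) = Σ_{L} P(Z|T,L)·P(L).

P(Z|do(T)): backdoor, adjust for {L}.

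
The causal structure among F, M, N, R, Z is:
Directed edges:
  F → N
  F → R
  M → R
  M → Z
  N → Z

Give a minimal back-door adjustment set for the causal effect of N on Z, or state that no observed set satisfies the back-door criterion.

desc(N)\{N}={Z}; candidates ⊆ {F,M,R}.
∅: N⊥Z given ∅ in G with N→· removed — back-door holds.

N→Z: minimal back-door set ∅.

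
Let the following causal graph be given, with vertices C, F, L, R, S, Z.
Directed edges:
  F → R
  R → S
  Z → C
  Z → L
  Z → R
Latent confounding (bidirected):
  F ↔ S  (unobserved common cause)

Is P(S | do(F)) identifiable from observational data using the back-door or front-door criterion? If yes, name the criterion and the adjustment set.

P(S|do(F)): frontdoor, adjust for {R}.

desc(F)\{F}={R,S}; candidates ⊆ {C,L,Z}.
F↔S: latent back-door arc(s) into F.
size 0: {}; under {} F still reaches {S} ∋ S.
size 1: {C}, {L}, {Z}; under {C} F still reaches {S} ∋ S.
size 2: {C,L}, {C,Z}, {L,Z}; under {C,L} F still reaches {S} ∋ S.
F↔S cannot be blocked by any observed set — no back-door set.
{R}: (i) intercepts every directed F→S path; (ii) no back-door F→{R}; (iii) {F} blocks every back-door {R}→S. Front-door holds.
P(S|do(F)) = Σ_{R} P(R|F) Σ_{F'} P(S|R,F')P(F').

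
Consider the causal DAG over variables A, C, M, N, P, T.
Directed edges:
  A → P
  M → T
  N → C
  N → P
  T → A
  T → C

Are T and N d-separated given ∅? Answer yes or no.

Yes — T ⊥ N | ∅.

Bayes-Ball from T | ∅ reaches {A,C,M,P}.
N ∉ reach(T|∅) ⇒ T ⊥ N | ∅.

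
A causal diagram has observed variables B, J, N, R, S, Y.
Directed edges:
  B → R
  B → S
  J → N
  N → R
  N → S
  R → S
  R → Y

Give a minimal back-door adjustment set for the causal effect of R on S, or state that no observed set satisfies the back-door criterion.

desc(R)\{R}={S,Y}; candidates ⊆ {B,J,N}.
size 0: {}; under {} R still reaches {B,J,N,S} ∋ S.
size 1: {B}, {J}, {N}; under {B} R still reaches {J,N,S} ∋ S.
{B,N}: R⊥S given {B,N} in G with R→· removed — back-door holds.

R→S: minimal back-door set {B, N}.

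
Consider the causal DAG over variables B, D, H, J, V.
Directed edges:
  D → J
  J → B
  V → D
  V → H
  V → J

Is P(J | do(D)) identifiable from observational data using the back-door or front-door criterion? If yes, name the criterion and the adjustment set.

desc(D)\{D}={B,J}; candidates ⊆ {H,V}.
size 0: {}; under {} D still reaches {B,H,J,V} ∋ J.
{V}: D⊥J given {V} in G with D→· removed — back-door holds.
P(J|do(D)) = Σ_{V} P(J|D,V)·P(V).

P(J|do(D)): backdoor, adjust for {V}.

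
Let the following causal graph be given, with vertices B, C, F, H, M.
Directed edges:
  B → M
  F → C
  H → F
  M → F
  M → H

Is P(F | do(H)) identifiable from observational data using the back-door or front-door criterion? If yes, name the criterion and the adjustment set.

P(F|do(H)): backdoor, adjust for {M}.

desc(H)\{H}={C,F}; candidates ⊆ {B,M}.
size 0: {}; under {} H still reaches {B,C,F,M} ∋ F.
{M}: H⊥F given {M} in G with H→· removed — back-door holds.
P(F|do(H)) = Σ_{M} P(F|H,M)·P(M).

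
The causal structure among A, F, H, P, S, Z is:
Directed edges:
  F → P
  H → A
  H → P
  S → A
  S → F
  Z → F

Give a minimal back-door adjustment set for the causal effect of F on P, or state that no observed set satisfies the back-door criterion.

F→P: minimal back-door set ∅.

desc(F)\{F}={P}; candidates ⊆ {A,H,S,Z}.
∅: F⊥P given ∅ in G with F→· removed — back-door holds.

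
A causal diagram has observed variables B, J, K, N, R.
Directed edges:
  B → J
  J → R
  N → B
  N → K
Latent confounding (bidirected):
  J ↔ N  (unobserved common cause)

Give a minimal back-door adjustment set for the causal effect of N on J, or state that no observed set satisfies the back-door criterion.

N→J: no observed back-door set.

desc(N)\{N}={B,J,K,R}; candidates ⊆ {—}.
N↔J: latent back-door arc(s) into N.
size 0: {}; under {} N still reaches {J,R} ∋ J.
N↔J cannot be blocked by any observed set — no back-door set.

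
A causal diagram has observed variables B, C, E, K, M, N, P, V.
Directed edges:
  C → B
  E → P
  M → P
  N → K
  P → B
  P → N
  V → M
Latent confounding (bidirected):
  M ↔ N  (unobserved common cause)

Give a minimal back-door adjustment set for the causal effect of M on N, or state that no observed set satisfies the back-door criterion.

M→N: no observed back-door set.

desc(M)\{M}={B,K,N,P}; candidates ⊆ {C,E,V}.
M↔N: latent back-door arc(s) into M.
size 0: {}; under {} M still reaches {K,N,V} ∋ N.
size 1: {C}, {E}, {V}; under {C} M still reaches {K,N,V} ∋ N.
size 2: {C,E}, {C,V}, {E,V}; under {C,E} M still reaches {K,N,V} ∋ N.
M↔N cannot be blocked by any observed set — no back-door set.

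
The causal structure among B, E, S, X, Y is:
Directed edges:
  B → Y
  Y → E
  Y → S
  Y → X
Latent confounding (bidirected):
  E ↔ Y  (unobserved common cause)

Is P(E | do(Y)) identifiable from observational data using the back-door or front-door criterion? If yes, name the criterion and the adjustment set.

desc(Y)\{Y}={E,S,X}; candidates ⊆ {B}.
Y↔E: latent back-door arc(s) into Y.
size 0: {}; under {} Y still reaches {B,E} ∋ E.
size 1: {B}; under {B} Y still reaches {E} ∋ E.
Y↔E cannot be blocked by any observed set — no back-door set.
No mediator lies on a directed Y→…→E path.
Neither criterion identifies P(E|do(Y)) in this graph.

P(E|do(Y)): not identifiable (no BD/FD set).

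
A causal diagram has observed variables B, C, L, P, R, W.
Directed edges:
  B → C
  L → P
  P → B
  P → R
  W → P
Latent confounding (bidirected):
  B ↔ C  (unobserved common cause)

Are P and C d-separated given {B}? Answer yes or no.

No — P and C are d-connected given {B}.

Bayes-Ball from P | {B} reaches {C,L,R,W}.
C ∈ reach(P|{B}) ⇒ P ⊥̸ C | {B}.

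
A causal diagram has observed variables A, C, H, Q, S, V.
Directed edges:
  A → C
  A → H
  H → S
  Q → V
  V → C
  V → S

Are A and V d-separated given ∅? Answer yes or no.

Bayes-Ball from A | ∅ reaches {C,H,S}.
V ∉ reach(A|∅) ⇒ A ⊥ V | ∅.

Yes — A ⊥ V | ∅.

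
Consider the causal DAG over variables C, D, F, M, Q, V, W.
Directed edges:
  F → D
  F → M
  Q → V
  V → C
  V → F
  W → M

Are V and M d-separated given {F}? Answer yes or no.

Bayes-Ball from V | {F} reaches {C,Q}.
M ∉ reach(V|{F}) ⇒ V ⊥ M | {F}.

Yes — V ⊥ M | {F}.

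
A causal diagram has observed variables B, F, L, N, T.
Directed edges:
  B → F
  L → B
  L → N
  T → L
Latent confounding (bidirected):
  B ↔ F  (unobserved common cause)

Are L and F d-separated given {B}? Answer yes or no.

Bayes-Ball from L | {B} reaches {F,N,T}.
F ∈ reach(L|{B}) ⇒ L ⊥̸ F | {B}.

No — L and F are d-connected given {B}.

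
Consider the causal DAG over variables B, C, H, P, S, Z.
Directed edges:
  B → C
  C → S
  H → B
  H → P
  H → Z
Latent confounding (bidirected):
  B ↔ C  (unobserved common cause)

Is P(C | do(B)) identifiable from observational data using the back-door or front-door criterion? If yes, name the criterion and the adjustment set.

desc(B)\{B}={C,S}; candidates ⊆ {H,P,Z}.
B↔C: latent back-door arc(s) into B.
size 0: {}; under {} B still reaches {C,H,P,S,Z} ∋ C.
size 1: {H}, {P}, {Z}; under {H} B still reaches {C,S} ∋ C.
size 2: {H,P}, {H,Z}, {P,Z}; under {H,P} B still reaches {C,S} ∋ C.
B↔C cannot be blocked by any observed set — no back-door set.
No mediator lies on a directed B→…→C path.
Neither criterion identifies P(C|do(B)) in this graph.

P(C|do(B)): not identifiable (no BD/FD set).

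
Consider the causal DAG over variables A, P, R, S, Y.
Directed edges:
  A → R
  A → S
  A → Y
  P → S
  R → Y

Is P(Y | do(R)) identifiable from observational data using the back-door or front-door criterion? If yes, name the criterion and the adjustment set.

P(Y|do(R)): backdoor, adjust for {A}.

desc(R)\{R}={Y}; candidates ⊆ {A,P,S}.
size 0: {}; under {} R still reaches {A,S,Y} ∋ Y.
{A}: R⊥Y given {A} in G with R→· removed — back-door holds.
P(Y|do(R)) = Σ_{A} P(Y|R,A)·P(A).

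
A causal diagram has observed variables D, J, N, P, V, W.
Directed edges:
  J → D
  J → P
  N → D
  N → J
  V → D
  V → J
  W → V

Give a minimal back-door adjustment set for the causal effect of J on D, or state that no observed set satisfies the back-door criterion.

desc(J)\{J}={D,P}; candidates ⊆ {N,V,W}.
size 0: {}; under {} J still reaches {D,N,V,W} ∋ D.
size 1: {N}, {V}, {W}; under {N} J still reaches {D,V,W} ∋ D.
{N,V}: J⊥D given {N,V} in G with J→· removed — back-door holds.

J→D: minimal back-door set {N, V}.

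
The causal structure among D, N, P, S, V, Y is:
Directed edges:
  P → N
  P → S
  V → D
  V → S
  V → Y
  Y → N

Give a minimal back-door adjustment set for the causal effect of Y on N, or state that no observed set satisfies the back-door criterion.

desc(Y)\{Y}={N}; candidates ⊆ {D,P,S,V}.
∅: Y⊥N given ∅ in G with Y→· removed — back-door holds.

Y→N: minimal back-door set ∅.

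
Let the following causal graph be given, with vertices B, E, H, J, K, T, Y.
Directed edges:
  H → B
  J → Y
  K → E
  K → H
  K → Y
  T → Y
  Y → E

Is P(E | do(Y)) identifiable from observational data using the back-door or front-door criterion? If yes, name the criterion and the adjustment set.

P(E|do(Y)): backdoor, adjust for {K}.

desc(Y)\{Y}={E}; candidates ⊆ {B,H,J,K,T}.
size 0: {}; under {} Y still reaches {B,E,H,J,K,T} ∋ E.
{K}: Y⊥E given {K} in G with Y→· removed — back-door holds.
P(E|do(Y)) = Σ_{K} P(E|Y,K)·P(K).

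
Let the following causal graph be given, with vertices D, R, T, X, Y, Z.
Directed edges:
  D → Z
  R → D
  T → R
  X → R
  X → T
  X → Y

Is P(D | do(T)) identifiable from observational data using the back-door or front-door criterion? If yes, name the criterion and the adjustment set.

P(D|do(T)): backdoor, adjust for {X}.

desc(T)\{T}={D,R,Z}; candidates ⊆ {X,Y}.
size 0: {}; under {} T still reaches {D,R,X,Y,Z} ∋ D.
{X}: T⊥D given {X} in G with T→· removed — back-door holds.
P(D|do(T)) = Σ_{X} P(D|T,X)·P(X).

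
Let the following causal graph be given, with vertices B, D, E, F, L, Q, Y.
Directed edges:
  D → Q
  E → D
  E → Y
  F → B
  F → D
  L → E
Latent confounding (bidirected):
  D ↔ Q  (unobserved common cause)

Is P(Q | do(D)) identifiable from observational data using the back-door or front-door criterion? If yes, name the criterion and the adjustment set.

P(Q|do(D)): not identifiable (no BD/FD set).

desc(D)\{D}={Q}; candidates ⊆ {B,E,F,L,Y}.
D↔Q: latent back-door arc(s) into D.
size 0: {}; under {} D still reaches {B,E,F,L,Q,Y} ∋ Q.
size 1: {B}, {E}, {F} …(+2); under {B} D still reaches {E,F,L,Q,Y} ∋ Q.
size 2: {B,E}, {B,F}, {B,L} …(+7); under {B,E} D still reaches {F,Q} ∋ Q.
D↔Q cannot be blocked by any observed set — no back-door set.
No mediator lies on a directed D→…→Q path.
Neither criterion identifies P(Q|do(D)) in this graph.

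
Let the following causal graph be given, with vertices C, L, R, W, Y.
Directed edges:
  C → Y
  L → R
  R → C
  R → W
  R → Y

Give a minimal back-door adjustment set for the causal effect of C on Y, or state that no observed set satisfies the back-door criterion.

C→Y: minimal back-door set {R}.

desc(C)\{C}={Y}; candidates ⊆ {L,R,W}.
size 0: {}; under {} C still reaches {L,R,W,Y} ∋ Y.
{R}: C⊥Y given {R} in G with C→· removed — back-door holds.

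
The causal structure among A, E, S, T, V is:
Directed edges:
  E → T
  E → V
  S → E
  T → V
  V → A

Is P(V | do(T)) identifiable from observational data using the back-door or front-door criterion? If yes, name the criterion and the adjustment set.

desc(T)\{T}={A,V}; candidates ⊆ {E,S}.
size 0: {}; under {} T still reaches {A,E,S,V} ∋ V.
{E}: T⊥V given {E} in G with T→· removed — back-door holds.
P(V|do(T)) = Σ_{E} P(V|T,E)·P(E).

P(V|do(T)): backdoor, adjust for {E}.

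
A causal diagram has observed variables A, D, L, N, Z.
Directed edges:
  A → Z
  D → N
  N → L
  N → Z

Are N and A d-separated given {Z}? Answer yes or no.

No — N and A are d-connected given {Z}.

Bayes-Ball from N | {Z} reaches {A,D,L}.
A ∈ reach(N|{Z}) ⇒ N ⊥̸ A | {Z}.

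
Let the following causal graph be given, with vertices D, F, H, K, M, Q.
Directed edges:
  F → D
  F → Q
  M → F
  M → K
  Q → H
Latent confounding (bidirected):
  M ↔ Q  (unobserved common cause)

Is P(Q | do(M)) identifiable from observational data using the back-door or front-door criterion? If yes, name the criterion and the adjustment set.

desc(M)\{M}={D,F,H,K,Q}; candidates ⊆ {—}.
M↔Q: latent back-door arc(s) into M.
size 0: {}; under {} M still reaches {H,Q} ∋ Q.
M↔Q cannot be blocked by any observed set — no back-door set.
{F}: (i) intercepts every directed M→Q path; (ii) no back-door M→{F}; (iii) {M} blocks every back-door {F}→Q. Front-door holds.
P(Q|do(M)) = Σ_{F} P(F|M) Σ_{M'} P(Q|F,M')P(M').

P(Q|do(M)): frontdoor, adjust for {F}.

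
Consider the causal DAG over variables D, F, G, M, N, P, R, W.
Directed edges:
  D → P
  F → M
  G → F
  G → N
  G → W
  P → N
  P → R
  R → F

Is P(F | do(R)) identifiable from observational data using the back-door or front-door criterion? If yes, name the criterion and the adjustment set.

P(F|do(R)): backdoor, adjust for ∅.

desc(R)\{R}={F,M}; candidates ⊆ {D,G,N,P,W}.
∅: R⊥F given ∅ in G with R→· removed — back-door holds.
P(F|do(R)) = P(F|R) — no adjustment needed.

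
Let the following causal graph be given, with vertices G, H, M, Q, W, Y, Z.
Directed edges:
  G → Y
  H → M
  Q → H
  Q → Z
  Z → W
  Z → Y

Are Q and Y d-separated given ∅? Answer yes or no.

No — Q and Y are d-connected given ∅.

Bayes-Ball from Q | ∅ reaches {H,M,W,Y,Z}.
Y ∈ reach(Q|∅) ⇒ Q ⊥̸ Y | ∅.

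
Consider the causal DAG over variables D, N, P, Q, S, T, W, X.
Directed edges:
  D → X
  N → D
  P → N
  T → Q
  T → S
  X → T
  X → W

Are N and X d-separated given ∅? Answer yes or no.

No — N and X are d-connected given ∅.

Bayes-Ball from N | ∅ reaches {D,P,Q,S,T,W,X}.
X ∈ reach(N|∅) ⇒ N ⊥̸ X | ∅.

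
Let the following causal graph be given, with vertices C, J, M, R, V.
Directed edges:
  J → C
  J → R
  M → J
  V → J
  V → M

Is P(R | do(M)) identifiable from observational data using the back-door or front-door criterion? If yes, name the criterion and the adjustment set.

desc(M)\{M}={C,J,R}; candidates ⊆ {V}.
size 0: {}; under {} M still reaches {C,J,R,V} ∋ R.
{V}: M⊥R given {V} in G with M→· removed — back-door holds.
P(R|do(M)) = Σ_{V} P(R|M,V)·P(V).

P(R|do(M)): backdoor, adjust for {V}.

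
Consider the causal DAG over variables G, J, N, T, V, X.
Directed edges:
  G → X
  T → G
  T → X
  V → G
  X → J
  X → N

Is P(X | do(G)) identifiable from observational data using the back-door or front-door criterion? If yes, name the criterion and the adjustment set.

desc(G)\{G}={J,N,X}; candidates ⊆ {T,V}.
size 0: {}; under {} G still reaches {J,N,T,V,X} ∋ X.
{T}: G⊥X given {T} in G with G→· removed — back-door holds.
P(X|do(G)) = Σ_{T} P(X|G,T)·P(T).

P(X|do(G)): backdoor, adjust for {T}.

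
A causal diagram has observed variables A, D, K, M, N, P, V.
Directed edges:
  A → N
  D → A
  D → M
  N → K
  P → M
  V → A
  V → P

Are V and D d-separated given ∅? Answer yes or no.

Yes — V ⊥ D | ∅.

Bayes-Ball from V | ∅ reaches {A,K,M,N,P}.
D ∉ reach(V|∅) ⇒ V ⊥ D | ∅.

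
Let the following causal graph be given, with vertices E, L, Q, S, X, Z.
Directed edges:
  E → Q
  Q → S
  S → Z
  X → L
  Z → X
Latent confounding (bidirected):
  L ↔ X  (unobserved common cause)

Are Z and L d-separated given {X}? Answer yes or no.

No — Z and L are d-connected given {X}.

Bayes-Ball from Z | {X} reaches {E,L,Q,S}.
L ∈ reach(Z|{X}) ⇒ Z ⊥̸ L | {X}.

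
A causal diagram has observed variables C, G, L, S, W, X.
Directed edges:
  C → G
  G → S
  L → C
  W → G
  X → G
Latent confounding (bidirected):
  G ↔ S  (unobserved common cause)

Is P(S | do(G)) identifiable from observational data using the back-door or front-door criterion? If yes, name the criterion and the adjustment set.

desc(G)\{G}={S}; candidates ⊆ {C,L,W,X}.
G↔S: latent back-door arc(s) into G.
size 0: {}; under {} G still reaches {C,L,S,W,X} ∋ S.
size 1: {C}, {L}, {W} …(+1); under {C} G still reaches {S,W,X} ∋ S.
size 2: {C,L}, {C,W}, {C,X} …(+3); under {C,L} G still reaches {S,W,X} ∋ S.
G↔S cannot be blocked by any observed set — no back-door set.
No mediator lies on a directed G→…→S path.
Neither criterion identifies P(S|do(G)) in this graph.

P(S|do(G)): not identifiable (no BD/FD set).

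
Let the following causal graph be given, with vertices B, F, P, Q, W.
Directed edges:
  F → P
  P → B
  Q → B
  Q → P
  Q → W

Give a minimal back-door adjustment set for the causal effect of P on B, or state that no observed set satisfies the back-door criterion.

P→B: minimal back-door set {Q}.

desc(P)\{P}={B}; candidates ⊆ {F,Q,W}.
size 0: {}; under {} P still reaches {B,F,Q,W} ∋ B.
{Q}: P⊥B given {Q} in G with P→· removed — back-door holds.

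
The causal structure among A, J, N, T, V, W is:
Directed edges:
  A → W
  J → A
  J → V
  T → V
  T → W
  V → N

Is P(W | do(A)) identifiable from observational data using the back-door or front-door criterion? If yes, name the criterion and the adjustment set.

P(W|do(A)): backdoor, adjust for ∅.

desc(A)\{A}={W}; candidates ⊆ {J,N,T,V}.
∅: A⊥W given ∅ in G with A→· removed — back-door holds.
P(W|do(A)) = P(W|A) — no adjustment needed.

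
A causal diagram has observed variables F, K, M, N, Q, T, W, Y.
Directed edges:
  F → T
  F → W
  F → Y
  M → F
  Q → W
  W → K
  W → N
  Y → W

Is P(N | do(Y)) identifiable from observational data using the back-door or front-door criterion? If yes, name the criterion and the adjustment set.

P(N|do(Y)): backdoor, adjust for {F}.

desc(Y)\{Y}={K,N,W}; candidates ⊆ {F,M,Q,T}.
size 0: {}; under {} Y still reaches {F,K,M,N,T,W} ∋ N.
{F}: Y⊥N given {F} in G with Y→· removed — back-door holds.
P(N|do(Y)) = Σ_{F} P(N|Y,F)·P(F).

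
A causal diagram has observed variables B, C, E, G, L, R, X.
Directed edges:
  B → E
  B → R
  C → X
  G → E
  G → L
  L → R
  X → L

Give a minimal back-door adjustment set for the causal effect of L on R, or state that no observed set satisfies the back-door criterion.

L→R: minimal back-door set ∅.

desc(L)\{L}={R}; candidates ⊆ {B,C,E,G,X}.
∅: L⊥R given ∅ in G with L→· removed — back-door holds.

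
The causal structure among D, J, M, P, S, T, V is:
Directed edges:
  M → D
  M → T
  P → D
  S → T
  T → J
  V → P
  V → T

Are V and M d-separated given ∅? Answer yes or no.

Yes — V ⊥ M | ∅.

Bayes-Ball from V | ∅ reaches {D,J,P,T}.
M ∉ reach(V|∅) ⇒ V ⊥ M | ∅.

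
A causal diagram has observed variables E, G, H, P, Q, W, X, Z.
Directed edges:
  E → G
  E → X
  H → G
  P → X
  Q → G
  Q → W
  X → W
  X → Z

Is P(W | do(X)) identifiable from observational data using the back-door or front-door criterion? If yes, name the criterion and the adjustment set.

P(W|do(X)): backdoor, adjust for ∅.

desc(X)\{X}={W,Z}; candidates ⊆ {E,G,H,P,Q}.
∅: X⊥W given ∅ in G with X→· removed — back-door holds.
P(W|do(X)) = P(W|X) — no adjustment needed.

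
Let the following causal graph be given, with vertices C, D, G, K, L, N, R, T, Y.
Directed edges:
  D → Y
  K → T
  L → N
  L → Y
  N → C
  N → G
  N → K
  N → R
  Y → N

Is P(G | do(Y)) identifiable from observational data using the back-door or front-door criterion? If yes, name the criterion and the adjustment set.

P(G|do(Y)): backdoor, adjust for {L}.

desc(Y)\{Y}={C,G,K,N,R,T}; candidates ⊆ {D,L}.
size 0: {}; under {} Y still reaches {C,D,G,K,L,N,R,T} ∋ G.
{L}: Y⊥G given {L} in G with Y→· removed — back-door holds.
P(G|do(Y)) = Σ_{L} P(G|Y,L)·P(L).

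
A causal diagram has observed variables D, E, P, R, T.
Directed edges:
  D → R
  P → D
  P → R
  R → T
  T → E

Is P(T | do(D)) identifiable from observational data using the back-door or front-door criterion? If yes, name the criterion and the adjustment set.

desc(D)\{D}={E,R,T}; candidates ⊆ {P}.
size 0: {}; under {} D still reaches {E,P,R,T} ∋ T.
{P}: D⊥T given {P} in G with D→· removed — back-door holds.
P(T|do(D)) = Σ_{P} P(T|D,P)·P(P).

P(T|do(D)): backdoor, adjust for {P}.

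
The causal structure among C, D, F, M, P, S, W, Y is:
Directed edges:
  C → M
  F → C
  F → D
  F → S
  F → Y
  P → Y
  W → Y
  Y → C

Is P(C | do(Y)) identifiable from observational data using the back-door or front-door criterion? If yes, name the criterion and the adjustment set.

P(C|do(Y)): backdoor, adjust for {F}.

desc(Y)\{Y}={C,M}; candidates ⊆ {D,F,P,S,W}.
size 0: {}; under {} Y still reaches {C,D,F,M,P,S,W} ∋ C.
{F}: Y⊥C given {F} in G with Y→· removed — back-door holds.
P(C|do(Y)) = Σ_{F} P(C|Y,F)·P(F).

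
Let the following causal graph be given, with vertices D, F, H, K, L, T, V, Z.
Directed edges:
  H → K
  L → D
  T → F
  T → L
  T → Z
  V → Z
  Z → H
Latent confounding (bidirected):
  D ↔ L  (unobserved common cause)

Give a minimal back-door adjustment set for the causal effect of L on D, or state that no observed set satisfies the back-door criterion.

desc(L)\{L}={D}; candidates ⊆ {F,H,K,T,V,Z}.
L↔D: latent back-door arc(s) into L.
size 0: {}; under {} L still reaches {D,F,H,K,T,Z} ∋ D.
size 1: {F}, {H}, {K} …(+3); under {F} L still reaches {D,H,K,T,Z} ∋ D.
size 2: {F,H}, {F,K}, {F,T} …(+12); under {F,H} L still reaches {D,T,V,Z} ∋ D.
L↔D cannot be blocked by any observed set — no back-door set.

L→D: no observed back-door set.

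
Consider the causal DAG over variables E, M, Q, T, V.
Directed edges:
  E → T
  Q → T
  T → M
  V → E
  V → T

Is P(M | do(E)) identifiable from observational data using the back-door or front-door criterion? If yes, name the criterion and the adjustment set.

desc(E)\{E}={M,T}; candidates ⊆ {Q,V}.
size 0: {}; under {} E still reaches {M,T,V} ∋ M.
{V}: E⊥M given {V} in G with E→· removed — back-door holds.
P(M|do(E)) = Σ_{V} P(M|E,V)·P(V).

P(M|do(E)): backdoor, adjust for {V}.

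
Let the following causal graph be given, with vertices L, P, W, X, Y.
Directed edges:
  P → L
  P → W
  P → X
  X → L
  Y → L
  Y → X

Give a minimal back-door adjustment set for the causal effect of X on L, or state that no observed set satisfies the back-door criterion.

X→L: minimal back-door set {P, Y}.

desc(X)\{X}={L}; candidates ⊆ {P,W,Y}.
size 0: {}; under {} X still reaches {L,P,W,Y} ∋ L.
size 1: {P}, {W}, {Y}; under {P} X still reaches {L,Y} ∋ L.
{P,Y}: X⊥L given {P,Y} in G with X→· removed — back-door holds.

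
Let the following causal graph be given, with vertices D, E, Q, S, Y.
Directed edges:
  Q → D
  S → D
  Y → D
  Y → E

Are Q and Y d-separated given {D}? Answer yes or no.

Bayes-Ball from Q | {D} reaches {E,S,Y}.
Y ∈ reach(Q|{D}) ⇒ Q ⊥̸ Y | {D}.

No — Q and Y are d-connected given {D}.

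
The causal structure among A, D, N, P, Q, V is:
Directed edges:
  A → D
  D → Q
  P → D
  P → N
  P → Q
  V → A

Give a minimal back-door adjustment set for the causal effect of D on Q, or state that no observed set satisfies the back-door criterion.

desc(D)\{D}={Q}; candidates ⊆ {A,N,P,V}.
size 0: {}; under {} D still reaches {A,N,P,Q,V} ∋ Q.
{P}: D⊥Q given {P} in G with D→· removed — back-door holds.

D→Q: minimal back-door set {P}.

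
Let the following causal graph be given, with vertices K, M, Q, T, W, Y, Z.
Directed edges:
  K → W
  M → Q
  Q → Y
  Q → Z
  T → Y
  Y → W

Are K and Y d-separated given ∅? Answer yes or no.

Bayes-Ball from K | ∅ reaches {W}.
Y ∉ reach(K|∅) ⇒ K ⊥ Y | ∅.

Yes — K ⊥ Y | ∅.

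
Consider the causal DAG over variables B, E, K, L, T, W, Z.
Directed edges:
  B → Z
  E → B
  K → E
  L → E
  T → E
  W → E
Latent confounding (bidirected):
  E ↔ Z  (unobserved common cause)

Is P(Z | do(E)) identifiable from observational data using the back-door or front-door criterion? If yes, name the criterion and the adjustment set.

desc(E)\{E}={B,Z}; candidates ⊆ {K,L,T,W}.
E↔Z: latent back-door arc(s) into E.
size 0: {}; under {} E still reaches {K,L,T,W,Z} ∋ Z.
size 1: {K}, {L}, {T} …(+1); under {K} E still reaches {L,T,W,Z} ∋ Z.
size 2: {K,L}, {K,T}, {K,W} …(+3); under {K,L} E still reaches {T,W,Z} ∋ Z.
E↔Z cannot be blocked by any observed set — no back-door set.
{B}: (i) intercepts every directed E→Z path; (ii) no back-door E→{B}; (iii) {E} blocks every back-door {B}→Z. Front-door holds.
P(Z|do(E)) = Σ_{B} P(B|E) Σ_{E'} P(Z|B,E')P(E').

P(Z|do(E)): frontdoor, adjust for {B}.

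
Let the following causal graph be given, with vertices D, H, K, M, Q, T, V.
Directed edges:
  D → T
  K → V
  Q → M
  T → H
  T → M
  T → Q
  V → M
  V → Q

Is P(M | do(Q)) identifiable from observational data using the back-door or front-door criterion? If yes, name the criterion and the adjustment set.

desc(Q)\{Q}={M}; candidates ⊆ {D,H,K,T,V}.
size 0: {}; under {} Q still reaches {D,H,K,M,T,V} ∋ M.
size 1: {D}, {H}, {K} …(+2); under {D} Q still reaches {H,K,M,T,V} ∋ M.
{T,V}: Q⊥M given {T,V} in G with Q→· removed — back-door holds.
P(M|do(Q)) = Σ_{T,V} P(M|Q,T,V)·P(T,V).

P(M|do(Q)): backdoor, adjust for {T, V}.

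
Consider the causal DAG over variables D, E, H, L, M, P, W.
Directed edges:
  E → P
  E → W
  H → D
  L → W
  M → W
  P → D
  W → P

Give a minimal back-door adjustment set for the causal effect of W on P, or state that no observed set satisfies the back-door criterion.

desc(W)\{W}={D,P}; candidates ⊆ {E,H,L,M}.
size 0: {}; under {} W still reaches {D,E,L,M,P} ∋ P.
{E}: W⊥P given {E} in G with W→· removed — back-door holds.

W→P: minimal back-door set {E}.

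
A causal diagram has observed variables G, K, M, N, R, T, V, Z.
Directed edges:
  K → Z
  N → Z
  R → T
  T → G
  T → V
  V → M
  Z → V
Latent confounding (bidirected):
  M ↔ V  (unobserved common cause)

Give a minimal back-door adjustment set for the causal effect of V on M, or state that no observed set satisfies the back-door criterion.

desc(V)\{V}={M}; candidates ⊆ {G,K,N,R,T,Z}.
V↔M: latent back-door arc(s) into V.
size 0: {}; under {} V still reaches {G,K,M,N,R,T,Z} ∋ M.
size 1: {G}, {K}, {N} …(+3); under {G} V still reaches {K,M,N,R,T,Z} ∋ M.
size 2: {G,K}, {G,N}, {G,R} …(+12); under {G,K} V still reaches {M,N,R,T,Z} ∋ M.
V↔M cannot be blocked by any observed set — no back-door set.

V→M: no observed back-door set.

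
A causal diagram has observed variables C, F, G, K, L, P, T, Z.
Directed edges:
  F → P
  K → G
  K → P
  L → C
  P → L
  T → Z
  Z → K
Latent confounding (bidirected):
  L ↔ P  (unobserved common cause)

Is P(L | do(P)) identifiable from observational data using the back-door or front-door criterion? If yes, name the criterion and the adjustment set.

P(L|do(P)): not identifiable (no BD/FD set).

desc(P)\{P}={C,L}; candidates ⊆ {F,G,K,T,Z}.
P↔L: latent back-door arc(s) into P.
size 0: {}; under {} P still reaches {C,F,G,K,L,T,Z} ∋ L.
size 1: {F}, {G}, {K} …(+2); under {F} P still reaches {C,G,K,L,T,Z} ∋ L.
size 2: {F,G}, {F,K}, {F,T} …(+7); under {F,G} P still reaches {C,K,L,T,Z} ∋ L.
P↔L cannot be blocked by any observed set — no back-door set.
No mediator lies on a directed P→…→L path.
Neither criterion identifies P(L|do(P)) in this graph.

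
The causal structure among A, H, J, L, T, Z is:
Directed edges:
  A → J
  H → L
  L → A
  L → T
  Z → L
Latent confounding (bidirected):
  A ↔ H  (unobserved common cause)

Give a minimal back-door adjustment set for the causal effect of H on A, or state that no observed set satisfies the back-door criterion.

desc(H)\{H}={A,J,L,T}; candidates ⊆ {Z}.
H↔A: latent back-door arc(s) into H.
size 0: {}; under {} H still reaches {A,J} ∋ A.
size 1: {Z}; under {Z} H still reaches {A,J} ∋ A.
H↔A cannot be blocked by any observed set — no back-door set.

H→A: no observed back-door set.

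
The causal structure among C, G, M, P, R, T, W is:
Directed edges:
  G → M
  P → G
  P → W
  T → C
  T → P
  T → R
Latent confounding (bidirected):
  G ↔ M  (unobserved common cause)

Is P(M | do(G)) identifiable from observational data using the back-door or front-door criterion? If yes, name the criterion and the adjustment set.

desc(G)\{G}={M}; candidates ⊆ {C,P,R,T,W}.
G↔M: latent back-door arc(s) into G.
size 0: {}; under {} G still reaches {C,M,P,R,T,W} ∋ M.
size 1: {C}, {P}, {R} …(+2); under {C} G still reaches {M,P,R,T,W} ∋ M.
size 2: {C,P}, {C,R}, {C,T} …(+7); under {C,P} G still reaches {M} ∋ M.
G↔M cannot be blocked by any observed set — no back-door set.
No mediator lies on a directed G→…→M path.
Neither criterion identifies P(M|do(G)) in this graph.

P(M|do(G)): not identifiable (no BD/FD set).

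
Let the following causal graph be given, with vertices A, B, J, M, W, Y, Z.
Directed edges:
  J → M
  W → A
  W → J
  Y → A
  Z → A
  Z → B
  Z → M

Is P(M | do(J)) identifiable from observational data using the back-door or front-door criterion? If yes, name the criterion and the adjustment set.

desc(J)\{J}={M}; candidates ⊆ {A,B,W,Y,Z}.
∅: J⊥M given ∅ in G with J→· removed — back-door holds.
P(M|do(J)) = P(M|J) — no adjustment needed.

P(M|do(J)): backdoor, adjust for ∅.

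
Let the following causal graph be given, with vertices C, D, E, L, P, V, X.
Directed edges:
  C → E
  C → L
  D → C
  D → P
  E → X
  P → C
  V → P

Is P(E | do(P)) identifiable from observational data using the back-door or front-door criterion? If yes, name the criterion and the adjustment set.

desc(P)\{P}={C,E,L,X}; candidates ⊆ {D,V}.
size 0: {}; under {} P still reaches {C,D,E,L,V,X} ∋ E.
{D}: P⊥E given {D} in G with P→· removed — back-door holds.
P(E|do(P)) = Σ_{D} P(E|P,D)·P(D).

P(E|do(P)): backdoor, adjust for {D}.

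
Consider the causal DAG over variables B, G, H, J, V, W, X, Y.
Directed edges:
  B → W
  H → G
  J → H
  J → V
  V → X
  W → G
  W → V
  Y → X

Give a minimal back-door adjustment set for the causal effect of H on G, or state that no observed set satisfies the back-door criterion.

H→G: minimal back-door set ∅.

desc(H)\{H}={G}; candidates ⊆ {B,J,V,W,X,Y}.
∅: H⊥G given ∅ in G with H→· removed — back-door holds.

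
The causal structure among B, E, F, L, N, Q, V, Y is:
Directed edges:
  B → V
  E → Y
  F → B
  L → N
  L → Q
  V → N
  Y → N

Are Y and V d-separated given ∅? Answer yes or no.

Bayes-Ball from Y | ∅ reaches {E,N}.
V ∉ reach(Y|∅) ⇒ Y ⊥ V | ∅.

Yes — Y ⊥ V | ∅.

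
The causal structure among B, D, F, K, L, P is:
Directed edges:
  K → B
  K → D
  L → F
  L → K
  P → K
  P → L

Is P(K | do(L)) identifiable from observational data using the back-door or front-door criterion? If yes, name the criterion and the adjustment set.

P(K|do(L)): backdoor, adjust for {P}.

desc(L)\{L}={B,D,F,K}; candidates ⊆ {P}.
size 0: {}; under {} L still reaches {B,D,K,P} ∋ K.
{P}: L⊥K given {P} in G with L→· removed — back-door holds.
P(K|do(L)) = Σ_{P} P(K|L,P)·P(P).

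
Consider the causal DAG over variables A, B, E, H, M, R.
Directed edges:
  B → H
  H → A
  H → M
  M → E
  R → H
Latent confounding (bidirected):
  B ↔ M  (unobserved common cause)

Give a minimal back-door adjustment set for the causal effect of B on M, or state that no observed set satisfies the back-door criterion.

desc(B)\{B}={A,E,H,M}; candidates ⊆ {R}.
B↔M: latent back-door arc(s) into B.
size 0: {}; under {} B still reaches {E,M} ∋ M.
size 1: {R}; under {R} B still reaches {E,M} ∋ M.
B↔M cannot be blocked by any observed set — no back-door set.

B→M: no observed back-door set.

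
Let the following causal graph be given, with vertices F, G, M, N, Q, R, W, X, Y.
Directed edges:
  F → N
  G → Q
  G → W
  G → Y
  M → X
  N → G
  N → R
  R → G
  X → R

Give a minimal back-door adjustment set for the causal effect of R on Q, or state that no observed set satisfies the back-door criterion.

R→Q: minimal back-door set {N}.

desc(R)\{R}={G,Q,W,Y}; candidates ⊆ {F,M,N,X}.
size 0: {}; under {} R still reaches {F,G,M,N,Q,W,X,Y} ∋ Q.
{N}: R⊥Q given {N} in G with R→· removed — back-door holds.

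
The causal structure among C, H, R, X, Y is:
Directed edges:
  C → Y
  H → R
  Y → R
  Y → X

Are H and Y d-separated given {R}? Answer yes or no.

No — H and Y are d-connected given {R}.

Bayes-Ball from H | {R} reaches {C,X,Y}.
Y ∈ reach(H|{R}) ⇒ H ⊥̸ Y | {R}.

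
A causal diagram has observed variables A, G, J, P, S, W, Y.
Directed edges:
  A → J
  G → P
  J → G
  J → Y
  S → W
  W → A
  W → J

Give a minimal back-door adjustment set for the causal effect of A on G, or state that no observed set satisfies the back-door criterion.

desc(A)\{A}={G,J,P,Y}; candidates ⊆ {S,W}.
size 0: {}; under {} A still reaches {G,J,P,S,W,Y} ∋ G.
{W}: A⊥G given {W} in G with A→· removed — back-door holds.

A→G: minimal back-door set {W}.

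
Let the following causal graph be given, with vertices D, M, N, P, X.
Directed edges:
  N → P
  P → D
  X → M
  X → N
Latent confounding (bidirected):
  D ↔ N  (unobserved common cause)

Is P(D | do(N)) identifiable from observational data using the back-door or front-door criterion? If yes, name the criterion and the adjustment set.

desc(N)\{N}={D,P}; candidates ⊆ {M,X}.
N↔D: latent back-door arc(s) into N.
size 0: {}; under {} N still reaches {D,M,X} ∋ D.
size 1: {M}, {X}; under {M} N still reaches {D,X} ∋ D.
size 2: {M,X}; under {M,X} N still reaches {D} ∋ D.
N↔D cannot be blocked by any observed set — no back-door set.
{P}: (i) intercepts every directed N→D path; (ii) no back-door N→{P}; (iii) {N} blocks every back-door {P}→D. Front-door holds.
P(D|do(N)) = Σ_{P} P(P|N) Σ_{N'} P(D|P,N')P(N').

P(D|do(N)): frontdoor, adjust for {P}.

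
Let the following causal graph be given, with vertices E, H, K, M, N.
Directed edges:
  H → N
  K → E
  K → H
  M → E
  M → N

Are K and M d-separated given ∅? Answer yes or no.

Bayes-Ball from K | ∅ reaches {E,H,N}.
M ∉ reach(K|∅) ⇒ K ⊥ M | ∅.

Yes — K ⊥ M | ∅.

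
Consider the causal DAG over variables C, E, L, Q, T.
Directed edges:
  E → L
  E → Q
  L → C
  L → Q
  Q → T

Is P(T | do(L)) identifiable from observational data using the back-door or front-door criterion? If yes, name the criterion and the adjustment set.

desc(L)\{L}={C,Q,T}; candidates ⊆ {E}.
size 0: {}; under {} L still reaches {E,Q,T} ∋ T.
{E}: L⊥T given {E} in G with L→· removed — back-door holds.
P(T|do(L)) = Σ_{E} P(T|L,E)·P(E).

P(T|do(L)): backdoor, adjust for {E}.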